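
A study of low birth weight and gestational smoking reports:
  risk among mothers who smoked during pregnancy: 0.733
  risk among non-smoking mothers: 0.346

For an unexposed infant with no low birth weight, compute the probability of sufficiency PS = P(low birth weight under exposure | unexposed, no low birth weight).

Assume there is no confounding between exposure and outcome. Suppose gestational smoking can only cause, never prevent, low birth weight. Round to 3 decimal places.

PS ≈ 0.592

Let p₁ = 0.733, p₀ = 0.346.
Under exogeneity and monotonicity, PS = (p₁ − p₀) / (1 − p₀).
PS = (0.733 − 0.346) / (1 − 0.346) = 0.387 / 0.654 ≈ 0.5917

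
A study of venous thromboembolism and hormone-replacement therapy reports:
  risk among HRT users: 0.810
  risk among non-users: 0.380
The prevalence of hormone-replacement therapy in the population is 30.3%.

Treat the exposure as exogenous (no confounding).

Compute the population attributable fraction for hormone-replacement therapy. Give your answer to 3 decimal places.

PAF ≈ 0.255

Let p₁ = 0.81, p₀ = 0.38.
Overall risk P(Y=1) = π·p₁ + (1−π)·p₀ = 0.303×0.81 + 0.697×0.38 = 0.51029.
Under exogeneity, PAF = [P(Y=1) − p₀] / P(Y=1).
PAF = (0.51029 − 0.38) / 0.51029 ≈ 0.2553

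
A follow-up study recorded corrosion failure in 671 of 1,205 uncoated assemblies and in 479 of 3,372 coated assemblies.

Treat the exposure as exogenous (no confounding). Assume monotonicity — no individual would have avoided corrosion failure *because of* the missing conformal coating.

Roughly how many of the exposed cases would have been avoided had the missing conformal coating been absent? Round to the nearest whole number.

about 500 cases

p₁ = P(outcome | exposed) = 671/1205 = 0.55685
p₀ = P(outcome | unexposed) = 479/3372 = 0.14205
PN = (p₁ − p₀)/p₁ = (0.55685 − 0.14205) / 0.55685 ≈ 0.74490.
Attributable cases ≈ PN × (exposed cases) = 0.74490 × 671 ≈ 499.83.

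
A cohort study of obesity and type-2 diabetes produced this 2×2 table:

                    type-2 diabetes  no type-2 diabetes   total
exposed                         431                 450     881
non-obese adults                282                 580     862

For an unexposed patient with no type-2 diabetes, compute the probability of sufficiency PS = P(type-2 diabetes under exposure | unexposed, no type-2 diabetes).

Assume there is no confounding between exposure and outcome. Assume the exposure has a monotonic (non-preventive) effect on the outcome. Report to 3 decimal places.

p₁ = P(outcome | exposed) = 431/881 = 0.48922
p₀ = P(outcome | unexposed) = 282/862 = 0.32715
Under exogeneity and monotonicity, PS = (p₁ − p₀) / (1 − p₀).
PS = (0.48922 − 0.32715) / (1 − 0.32715) = 0.16207 / 0.67285 ≈ 0.2409

PS ≈ 0.241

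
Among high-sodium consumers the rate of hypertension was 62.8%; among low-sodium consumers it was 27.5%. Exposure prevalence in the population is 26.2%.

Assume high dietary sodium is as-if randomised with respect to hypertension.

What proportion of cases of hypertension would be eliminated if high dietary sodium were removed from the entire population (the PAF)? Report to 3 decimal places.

PAF ≈ 0.252

p₁ = 0.628, p₀ = 0.275.
Overall risk P(Y=1) = π·p₁ + (1−π)·p₀ = 0.262×0.628 + 0.738×0.275 = 0.36749.
Under exogeneity, PAF = [P(Y=1) − p₀] / P(Y=1).
PAF = (0.36749 − 0.275) / 0.36749 ≈ 0.2517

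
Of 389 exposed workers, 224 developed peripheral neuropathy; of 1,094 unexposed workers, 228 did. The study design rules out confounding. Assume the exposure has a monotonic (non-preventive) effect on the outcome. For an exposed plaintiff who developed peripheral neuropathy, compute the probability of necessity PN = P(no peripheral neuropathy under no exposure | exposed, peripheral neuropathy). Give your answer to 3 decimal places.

PN ≈ 0.638

p₁ = P(outcome | exposed) = 224/389 = 0.57584
p₀ = P(outcome | unexposed) = 228/1094 = 0.20841
Under exogeneity and monotonicity, PN = (p₁ − p₀) / p₁.
PN = (0.57584 − 0.20841) / 0.57584 = 0.36743 / 0.57584 ≈ 0.6381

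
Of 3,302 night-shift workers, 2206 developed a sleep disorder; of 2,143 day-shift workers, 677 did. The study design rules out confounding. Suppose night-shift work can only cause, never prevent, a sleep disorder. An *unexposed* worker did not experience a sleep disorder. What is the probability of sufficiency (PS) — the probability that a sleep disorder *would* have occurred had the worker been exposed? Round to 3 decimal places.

PS ≈ 0.515

p₁ = P(outcome | exposed) = 2206/3302 = 0.66808
p₀ = P(outcome | unexposed) = 677/2143 = 0.31591
Under exogeneity and monotonicity, PS = (p₁ − p₀) / (1 − p₀).
PS = (0.66808 − 0.31591) / (1 − 0.31591) = 0.35217 / 0.68409 ≈ 0.5148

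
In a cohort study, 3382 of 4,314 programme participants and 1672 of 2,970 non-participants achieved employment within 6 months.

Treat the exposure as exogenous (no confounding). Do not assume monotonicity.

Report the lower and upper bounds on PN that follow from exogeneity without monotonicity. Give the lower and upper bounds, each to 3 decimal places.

p₁ = P(outcome | exposed) = 3382/4314 = 0.78396
p₀ = P(outcome | unexposed) = 1672/2970 = 0.56296
Under exogeneity alone the bounds on PN are max{0,(p₁−p₀)/p₁} ≤ PN ≤ min{1,(1−p₀)/p₁}.
  lower = (p₁ − p₀)/p₁ = 0.221 / 0.78396 ≈ 0.2819
  upper = min{1, (1 − p₀)/p₁} = 0.43704 / 0.78396 ≈ 0.5575

0.282 ≤ PN ≤ 0.557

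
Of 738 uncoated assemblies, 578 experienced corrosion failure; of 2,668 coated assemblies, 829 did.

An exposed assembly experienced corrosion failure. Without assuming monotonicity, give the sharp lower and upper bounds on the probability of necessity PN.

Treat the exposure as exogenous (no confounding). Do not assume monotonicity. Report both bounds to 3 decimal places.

p₁ = P(outcome | exposed) = 578/738 = 0.7832
p₀ = P(outcome | unexposed) = 829/2668 = 0.31072
Under exogeneity alone the bounds on PN are max{0,(p₁−p₀)/p₁} ≤ PN ≤ min{1,(1−p₀)/p₁}.
  lower = (p₁ − p₀)/p₁ = 0.47248 / 0.7832 ≈ 0.6033
  upper = min{1, (1 − p₀)/p₁} = 0.68928 / 0.7832 ≈ 0.8801

0.603 ≤ PN ≤ 0.880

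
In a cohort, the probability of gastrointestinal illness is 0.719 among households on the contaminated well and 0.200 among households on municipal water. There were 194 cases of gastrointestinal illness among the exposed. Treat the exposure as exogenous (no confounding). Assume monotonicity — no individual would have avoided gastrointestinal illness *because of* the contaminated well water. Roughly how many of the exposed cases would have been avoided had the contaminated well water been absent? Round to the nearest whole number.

about 140 cases

Let p₁ = 0.719, p₀ = 0.2.
PN = (p₁ − p₀)/p₁ = (0.719 − 0.2) / 0.719 ≈ 0.72184.
Attributable cases ≈ PN × (exposed cases) = 0.72184 × 194 ≈ 140.04.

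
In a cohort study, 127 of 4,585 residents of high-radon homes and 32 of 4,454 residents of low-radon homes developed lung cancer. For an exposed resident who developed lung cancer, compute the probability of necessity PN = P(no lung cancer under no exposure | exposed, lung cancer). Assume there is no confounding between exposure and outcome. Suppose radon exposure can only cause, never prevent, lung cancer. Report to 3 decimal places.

p₁ = P(outcome | exposed) = 127/4585 = 0.027699
p₀ = P(outcome | unexposed) = 32/4454 = 0.0071846
Under exogeneity and monotonicity, PN = (p₁ − p₀) / p₁.
PN = (0.027699 − 0.0071846) / 0.027699 = 0.020514 / 0.027699 ≈ 0.7406

PN ≈ 0.741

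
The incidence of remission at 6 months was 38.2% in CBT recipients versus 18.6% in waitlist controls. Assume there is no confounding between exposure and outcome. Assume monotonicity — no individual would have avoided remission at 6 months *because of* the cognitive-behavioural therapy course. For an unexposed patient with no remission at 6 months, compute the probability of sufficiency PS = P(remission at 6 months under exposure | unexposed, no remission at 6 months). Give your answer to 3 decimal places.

p₁ = 0.382, p₀ = 0.186.
Under exogeneity and monotonicity, PS = (p₁ − p₀) / (1 − p₀).
PS = (0.382 − 0.186) / (1 − 0.186) = 0.196 / 0.814 ≈ 0.2408

PS ≈ 0.241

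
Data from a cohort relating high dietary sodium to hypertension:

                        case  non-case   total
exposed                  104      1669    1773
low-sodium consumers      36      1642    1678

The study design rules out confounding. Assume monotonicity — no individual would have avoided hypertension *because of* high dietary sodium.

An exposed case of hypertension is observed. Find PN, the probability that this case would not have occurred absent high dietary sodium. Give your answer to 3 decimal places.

p₁ = P(outcome | exposed) = 104/1773 = 0.058658
p₀ = P(outcome | unexposed) = 36/1678 = 0.021454
Under exogeneity and monotonicity, PN = (p₁ − p₀)/p₁.
PN = (0.058658 − 0.021454) / 0.058658 ≈ 0.6342

PN ≈ 0.634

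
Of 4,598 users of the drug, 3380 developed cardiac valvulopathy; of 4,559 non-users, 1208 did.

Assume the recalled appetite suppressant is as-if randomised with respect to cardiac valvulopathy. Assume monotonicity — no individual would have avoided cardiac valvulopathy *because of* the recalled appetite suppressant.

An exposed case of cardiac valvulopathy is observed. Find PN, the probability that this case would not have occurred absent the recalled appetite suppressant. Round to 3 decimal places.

PN ≈ 0.640

p₁ = P(outcome | exposed) = 3380/4598 = 0.7351
p₀ = P(outcome | unexposed) = 1208/4559 = 0.26497
Under exogeneity and monotonicity, PN = (p₁ − p₀) / p₁.
PN = (0.7351 − 0.26497) / 0.7351 = 0.47013 / 0.7351 ≈ 0.6395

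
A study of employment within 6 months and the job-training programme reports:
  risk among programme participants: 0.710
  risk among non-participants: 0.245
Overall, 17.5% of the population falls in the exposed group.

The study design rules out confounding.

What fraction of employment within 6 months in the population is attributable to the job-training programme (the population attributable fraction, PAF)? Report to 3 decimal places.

PAF ≈ 0.249

Let p₁ = 0.71, p₀ = 0.245.
Overall risk P(Y=1) = π·p₁ + (1−π)·p₀ = 0.175×0.71 + 0.825×0.245 = 0.32637.
Under exogeneity, PAF = [P(Y=1) − p₀] / P(Y=1).
PAF = (0.32637 − 0.245) / 0.32637 ≈ 0.2493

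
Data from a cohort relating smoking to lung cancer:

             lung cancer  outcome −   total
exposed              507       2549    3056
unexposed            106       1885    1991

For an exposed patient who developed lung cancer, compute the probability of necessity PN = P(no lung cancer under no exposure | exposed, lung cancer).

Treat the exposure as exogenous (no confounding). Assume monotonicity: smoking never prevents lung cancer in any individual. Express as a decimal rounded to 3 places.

PN ≈ 0.679

p₁ = P(outcome | exposed) = 507/3056 = 0.1659
p₀ = P(outcome | unexposed) = 106/1991 = 0.05324
Under exogeneity and monotonicity, PN = (p₁ − p₀) / p₁.
PN = (0.1659 − 0.05324) / 0.1659 = 0.11266 / 0.1659 ≈ 0.6791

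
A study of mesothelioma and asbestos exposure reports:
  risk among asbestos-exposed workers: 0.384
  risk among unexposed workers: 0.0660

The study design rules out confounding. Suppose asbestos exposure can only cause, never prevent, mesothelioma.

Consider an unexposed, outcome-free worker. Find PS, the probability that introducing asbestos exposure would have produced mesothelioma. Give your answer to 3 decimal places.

Let p₁ = 0.384, p₀ = 0.066.
Under exogeneity and monotonicity, PS = (p₁ − p₀) / (1 − p₀).
PS = (0.384 − 0.066) / (1 − 0.066) = 0.318 / 0.934 ≈ 0.3405

PS ≈ 0.340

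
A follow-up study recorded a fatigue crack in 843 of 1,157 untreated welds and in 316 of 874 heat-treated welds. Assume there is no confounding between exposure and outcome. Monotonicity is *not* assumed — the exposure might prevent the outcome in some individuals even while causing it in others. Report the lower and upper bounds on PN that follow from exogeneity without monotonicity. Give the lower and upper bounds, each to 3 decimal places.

p₁ = P(outcome | exposed) = 843/1157 = 0.72861
p₀ = P(outcome | unexposed) = 316/874 = 0.36156
Under exogeneity alone the bounds on PN are max{0,(p₁−p₀)/p₁} ≤ PN ≤ min{1,(1−p₀)/p₁}.
  lower = (p₁ − p₀)/p₁ = 0.36705 / 0.72861 ≈ 0.5038
  upper = min{1, (1 − p₀)/p₁} = 0.63844 / 0.72861 ≈ 0.8763

0.504 ≤ PN ≤ 0.876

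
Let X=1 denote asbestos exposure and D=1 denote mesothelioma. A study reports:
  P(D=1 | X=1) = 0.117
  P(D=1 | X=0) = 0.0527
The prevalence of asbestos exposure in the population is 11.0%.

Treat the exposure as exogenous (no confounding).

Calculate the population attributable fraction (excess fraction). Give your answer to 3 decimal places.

Let p₁ = 0.117, p₀ = 0.0527.
Overall risk P(Y=1) = π·p₁ + (1−π)·p₀ = 0.11×0.117 + 0.89×0.0527 = 0.059773.
Under exogeneity, PAF = [P(Y=1) − p₀] / P(Y=1).
PAF = (0.059773 − 0.0527) / 0.059773 ≈ 0.1183

PAF ≈ 0.118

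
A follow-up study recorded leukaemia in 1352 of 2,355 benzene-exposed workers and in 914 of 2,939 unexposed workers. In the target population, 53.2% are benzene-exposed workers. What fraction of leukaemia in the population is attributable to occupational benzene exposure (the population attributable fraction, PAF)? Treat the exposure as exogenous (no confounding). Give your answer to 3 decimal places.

PAF ≈ 0.310

p₁ = P(outcome | exposed) = 1352/2355 = 0.5741
p₀ = P(outcome | unexposed) = 914/2939 = 0.31099
Overall risk P(Y=1) = π·p₁ + (1−π)·p₀ = 0.532×0.5741 + 0.468×0.31099 = 0.45096.
Under exogeneity, PAF = [P(Y=1) − p₀] / P(Y=1).
PAF = (0.45096 − 0.31099) / 0.45096 ≈ 0.3104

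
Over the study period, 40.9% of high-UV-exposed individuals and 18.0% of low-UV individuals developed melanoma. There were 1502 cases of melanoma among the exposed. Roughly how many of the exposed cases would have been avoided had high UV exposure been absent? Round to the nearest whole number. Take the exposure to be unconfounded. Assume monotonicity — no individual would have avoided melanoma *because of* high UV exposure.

p₁ = 0.409, p₀ = 0.18.
PN = (p₁ − p₀)/p₁ = (0.409 − 0.18) / 0.409 ≈ 0.55990.
Attributable cases ≈ PN × (exposed cases) = 0.55990 × 1502 ≈ 840.97.

about 841 cases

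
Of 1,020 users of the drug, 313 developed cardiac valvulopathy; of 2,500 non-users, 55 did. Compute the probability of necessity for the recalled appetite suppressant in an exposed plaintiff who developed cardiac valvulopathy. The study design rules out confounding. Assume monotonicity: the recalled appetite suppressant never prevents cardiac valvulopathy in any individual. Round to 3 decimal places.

p₁ = P(outcome | exposed) = 313/1020 = 0.30686
p₀ = P(outcome | unexposed) = 55/2500 = 0.022
Under exogeneity and monotonicity, PN = (p₁ − p₀) / p₁.
PN = (0.30686 − 0.022) / 0.30686 = 0.28486 / 0.30686 ≈ 0.9283

PN ≈ 0.928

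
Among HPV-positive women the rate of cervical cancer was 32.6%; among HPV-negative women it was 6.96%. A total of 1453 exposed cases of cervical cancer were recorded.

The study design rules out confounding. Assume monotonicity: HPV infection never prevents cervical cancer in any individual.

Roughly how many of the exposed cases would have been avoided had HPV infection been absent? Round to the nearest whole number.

about 1143 cases

p₁ = 0.326, p₀ = 0.0696.
PN = (p₁ − p₀)/p₁ = (0.326 − 0.0696) / 0.326 ≈ 0.78650.
Attributable cases ≈ PN × (exposed cases) = 0.78650 × 1453 ≈ 1142.79.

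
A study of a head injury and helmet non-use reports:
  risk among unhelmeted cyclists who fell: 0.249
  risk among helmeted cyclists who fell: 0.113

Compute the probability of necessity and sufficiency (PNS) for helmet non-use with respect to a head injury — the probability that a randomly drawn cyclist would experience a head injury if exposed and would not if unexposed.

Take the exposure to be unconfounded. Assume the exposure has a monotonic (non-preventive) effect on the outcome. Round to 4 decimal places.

PNS ≈ 0.1360

Let p₁ = 0.249, p₀ = 0.113.
Under exogeneity and monotonicity, PNS = p₁ − p₀.
PNS = 0.249 − 0.113 = 0.136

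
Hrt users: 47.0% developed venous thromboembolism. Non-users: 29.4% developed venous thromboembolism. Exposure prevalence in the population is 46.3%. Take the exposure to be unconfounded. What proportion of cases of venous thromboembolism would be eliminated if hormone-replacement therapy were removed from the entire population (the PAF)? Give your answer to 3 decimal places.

p₁ = 0.47, p₀ = 0.294.
Overall risk P(Y=1) = π·p₁ + (1−π)·p₀ = 0.463×0.47 + 0.537×0.294 = 0.37549.
Under exogeneity, PAF = [P(Y=1) − p₀] / P(Y=1).
PAF = (0.37549 − 0.294) / 0.37549 ≈ 0.2170

PAF ≈ 0.217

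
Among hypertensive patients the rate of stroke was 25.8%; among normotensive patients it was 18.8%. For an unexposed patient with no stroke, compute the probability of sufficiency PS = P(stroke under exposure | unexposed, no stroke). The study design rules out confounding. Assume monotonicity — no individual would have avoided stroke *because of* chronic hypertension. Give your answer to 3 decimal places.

p₁ = 0.258, p₀ = 0.188.
Under exogeneity and monotonicity, PS = (p₁ − p₀) / (1 − p₀).
PS = (0.258 − 0.188) / (1 − 0.188) = 0.07 / 0.812 ≈ 0.0862

PS ≈ 0.086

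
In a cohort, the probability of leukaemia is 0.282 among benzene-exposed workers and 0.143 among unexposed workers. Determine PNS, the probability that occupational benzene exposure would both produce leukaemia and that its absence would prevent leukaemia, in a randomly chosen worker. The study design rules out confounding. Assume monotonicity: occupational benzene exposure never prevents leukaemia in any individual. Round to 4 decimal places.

PNS ≈ 0.1390

Let p₁ = 0.282, p₀ = 0.143.
Under exogeneity and monotonicity, PNS = p₁ − p₀.
PNS = 0.282 − 0.143 = 0.139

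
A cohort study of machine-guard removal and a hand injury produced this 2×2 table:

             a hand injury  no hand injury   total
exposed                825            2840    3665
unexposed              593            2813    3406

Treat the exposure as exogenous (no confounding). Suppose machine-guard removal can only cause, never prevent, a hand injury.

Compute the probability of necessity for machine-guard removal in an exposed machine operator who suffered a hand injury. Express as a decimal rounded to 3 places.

PN ≈ 0.227

p₁ = P(outcome | exposed) = 825/3665 = 0.2251
p₀ = P(outcome | unexposed) = 593/3406 = 0.1741
Under exogeneity and monotonicity, PN = (p₁ − p₀)/p₁.
PN = (0.2251 − 0.1741) / 0.2251 ≈ 0.2266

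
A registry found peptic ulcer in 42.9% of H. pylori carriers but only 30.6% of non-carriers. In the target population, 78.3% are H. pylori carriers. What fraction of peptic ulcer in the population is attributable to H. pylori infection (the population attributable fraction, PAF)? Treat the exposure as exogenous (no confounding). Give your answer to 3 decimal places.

p₁ = 0.429, p₀ = 0.306.
Overall risk P(Y=1) = π·p₁ + (1−π)·p₀ = 0.783×0.429 + 0.217×0.306 = 0.40231.
Under exogeneity, PAF = [P(Y=1) − p₀] / P(Y=1).
PAF = (0.40231 − 0.306) / 0.40231 ≈ 0.2394

PAF ≈ 0.239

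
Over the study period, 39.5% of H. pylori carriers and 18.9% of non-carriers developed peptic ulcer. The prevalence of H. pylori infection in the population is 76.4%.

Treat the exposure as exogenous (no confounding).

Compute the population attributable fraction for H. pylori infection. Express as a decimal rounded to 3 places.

p₁ = 0.395, p₀ = 0.189.
Overall risk P(Y=1) = π·p₁ + (1−π)·p₀ = 0.764×0.395 + 0.236×0.189 = 0.34638.
Under exogeneity, PAF = [P(Y=1) − p₀] / P(Y=1).
PAF = (0.34638 − 0.189) / 0.34638 ≈ 0.4544

PAF ≈ 0.454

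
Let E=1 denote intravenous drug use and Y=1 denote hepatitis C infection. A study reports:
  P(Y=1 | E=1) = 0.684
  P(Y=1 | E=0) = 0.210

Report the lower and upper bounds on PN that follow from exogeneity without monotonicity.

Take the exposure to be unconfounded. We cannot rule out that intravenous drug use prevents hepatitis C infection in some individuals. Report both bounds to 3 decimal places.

0.693 ≤ PN ≤ 1.000

Let p₁ = 0.684, p₀ = 0.21.
Under exogeneity alone the bounds on PN are max{0,(p₁−p₀)/p₁} ≤ PN ≤ min{1,(1−p₀)/p₁}.
  lower = (p₁ − p₀)/p₁ = 0.474 / 0.684 ≈ 0.6930
  upper = min{1, (1 − p₀)/p₁} = 0.79 / 0.684 ≈ 1.1550 → capped at 1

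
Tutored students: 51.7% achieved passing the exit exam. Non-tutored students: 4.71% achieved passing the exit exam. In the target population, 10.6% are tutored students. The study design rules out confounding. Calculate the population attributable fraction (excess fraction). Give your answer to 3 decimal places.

PAF ≈ 0.514

p₁ = 0.517, p₀ = 0.0471.
Overall risk P(Y=1) = π·p₁ + (1−π)·p₀ = 0.106×0.517 + 0.894×0.0471 = 0.096909.
Under exogeneity, PAF = [P(Y=1) − p₀] / P(Y=1).
PAF = (0.096909 − 0.0471) / 0.096909 ≈ 0.5140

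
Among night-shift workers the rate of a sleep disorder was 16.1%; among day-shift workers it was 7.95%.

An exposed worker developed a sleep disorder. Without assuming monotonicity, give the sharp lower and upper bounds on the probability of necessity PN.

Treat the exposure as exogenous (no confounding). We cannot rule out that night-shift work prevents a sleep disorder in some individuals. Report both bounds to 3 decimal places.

0.506 ≤ PN ≤ 1.000

p₁ = 0.161, p₀ = 0.0795.
Under exogeneity alone the bounds on PN are max{0,(p₁−p₀)/p₁} ≤ PN ≤ min{1,(1−p₀)/p₁}.
  lower = (p₁ − p₀)/p₁ = 0.0815 / 0.161 ≈ 0.5062
  upper = min{1, (1 − p₀)/p₁} = 0.9205 / 0.161 ≈ 5.7174 → capped at 1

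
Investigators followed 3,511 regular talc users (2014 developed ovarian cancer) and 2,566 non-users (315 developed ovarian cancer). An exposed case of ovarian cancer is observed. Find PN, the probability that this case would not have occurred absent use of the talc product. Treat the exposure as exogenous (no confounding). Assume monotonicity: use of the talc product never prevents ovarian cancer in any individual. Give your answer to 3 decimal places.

p₁ = P(outcome | exposed) = 2014/3511 = 0.57363
p₀ = P(outcome | unexposed) = 315/2566 = 0.12276
Under exogeneity and monotonicity, PN = (p₁ − p₀) / p₁.
PN = (0.57363 − 0.12276) / 0.57363 = 0.45087 / 0.57363 ≈ 0.7860

PN ≈ 0.786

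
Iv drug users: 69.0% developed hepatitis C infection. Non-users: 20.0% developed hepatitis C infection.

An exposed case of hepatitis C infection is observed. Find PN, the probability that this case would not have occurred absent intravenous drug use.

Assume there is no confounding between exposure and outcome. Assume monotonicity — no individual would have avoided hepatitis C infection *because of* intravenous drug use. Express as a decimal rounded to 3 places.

PN ≈ 0.710

p₁ = 0.69, p₀ = 0.2.
Under exogeneity and monotonicity, PN = (p₁ − p₀) / p₁.
PN = (0.69 − 0.2) / 0.69 = 0.49 / 0.69 ≈ 0.7101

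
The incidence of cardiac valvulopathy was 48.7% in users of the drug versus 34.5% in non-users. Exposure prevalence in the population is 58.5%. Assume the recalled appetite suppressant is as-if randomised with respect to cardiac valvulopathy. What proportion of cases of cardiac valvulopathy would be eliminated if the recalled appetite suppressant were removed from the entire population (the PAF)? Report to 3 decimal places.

PAF ≈ 0.194

p₁ = 0.487, p₀ = 0.345.
Overall risk P(Y=1) = π·p₁ + (1−π)·p₀ = 0.585×0.487 + 0.415×0.345 = 0.42807.
Under exogeneity, PAF = [P(Y=1) − p₀] / P(Y=1).
PAF = (0.42807 − 0.345) / 0.42807 ≈ 0.1941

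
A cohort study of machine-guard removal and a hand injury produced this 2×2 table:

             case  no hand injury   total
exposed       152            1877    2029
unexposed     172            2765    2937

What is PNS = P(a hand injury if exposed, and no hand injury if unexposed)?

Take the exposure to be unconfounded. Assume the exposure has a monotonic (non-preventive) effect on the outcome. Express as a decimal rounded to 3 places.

p₁ = P(outcome | exposed) = 152/2029 = 0.074914
p₀ = P(outcome | unexposed) = 172/2937 = 0.058563
Under exogeneity and monotonicity, PNS = p₁ − p₀.
PNS = 0.074914 − 0.058563 = 0.016351

PNS ≈ 0.016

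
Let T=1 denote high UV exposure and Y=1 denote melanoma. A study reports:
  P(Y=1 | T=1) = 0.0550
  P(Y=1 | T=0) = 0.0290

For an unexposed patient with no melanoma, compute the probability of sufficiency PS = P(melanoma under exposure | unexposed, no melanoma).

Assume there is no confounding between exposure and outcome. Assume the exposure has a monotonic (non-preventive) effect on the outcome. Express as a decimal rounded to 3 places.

Let p₁ = 0.055, p₀ = 0.029.
Under exogeneity and monotonicity, PS = (p₁ − p₀) / (1 − p₀).
PS = (0.055 − 0.029) / (1 − 0.029) = 0.026 / 0.971 ≈ 0.0268

PS ≈ 0.027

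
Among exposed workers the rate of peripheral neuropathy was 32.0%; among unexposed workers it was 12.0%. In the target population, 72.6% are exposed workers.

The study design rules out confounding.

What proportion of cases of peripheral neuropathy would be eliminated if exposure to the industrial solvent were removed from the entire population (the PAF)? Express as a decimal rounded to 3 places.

PAF ≈ 0.548

p₁ = 0.32, p₀ = 0.12.
Overall risk P(Y=1) = π·p₁ + (1−π)·p₀ = 0.726×0.32 + 0.274×0.12 = 0.2652.
Under exogeneity, PAF = [P(Y=1) − p₀] / P(Y=1).
PAF = (0.2652 − 0.12) / 0.2652 ≈ 0.5475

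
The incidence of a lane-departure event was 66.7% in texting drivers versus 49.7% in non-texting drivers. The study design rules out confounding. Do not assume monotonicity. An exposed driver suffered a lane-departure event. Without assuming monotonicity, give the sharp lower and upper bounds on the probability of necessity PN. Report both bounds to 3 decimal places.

0.255 ≤ PN ≤ 0.754

p₁ = 0.667, p₀ = 0.497.
Under exogeneity alone the bounds on PN are max{0,(p₁−p₀)/p₁} ≤ PN ≤ min{1,(1−p₀)/p₁}.
  lower = (p₁ − p₀)/p₁ = 0.17 / 0.667 ≈ 0.2549
  upper = min{1, (1 − p₀)/p₁} = 0.503 / 0.667 ≈ 0.7541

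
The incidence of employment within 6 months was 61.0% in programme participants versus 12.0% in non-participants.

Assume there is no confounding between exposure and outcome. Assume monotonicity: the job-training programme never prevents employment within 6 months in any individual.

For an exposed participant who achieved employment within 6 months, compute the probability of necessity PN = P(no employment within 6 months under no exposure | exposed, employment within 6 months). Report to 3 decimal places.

p₁ = 0.61, p₀ = 0.12.
Under exogeneity and monotonicity, PN = (p₁ − p₀) / p₁.
PN = (0.61 − 0.12) / 0.61 = 0.49 / 0.61 ≈ 0.8033

PN ≈ 0.803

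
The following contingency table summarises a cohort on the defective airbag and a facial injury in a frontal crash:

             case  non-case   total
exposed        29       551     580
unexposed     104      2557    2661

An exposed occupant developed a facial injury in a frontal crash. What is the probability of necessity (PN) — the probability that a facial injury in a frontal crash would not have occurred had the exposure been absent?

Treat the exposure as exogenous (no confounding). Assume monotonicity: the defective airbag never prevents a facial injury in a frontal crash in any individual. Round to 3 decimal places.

PN ≈ 0.218

p₁ = P(outcome | exposed) = 29/580 = 0.05
p₀ = P(outcome | unexposed) = 104/2661 = 0.039083
Under exogeneity and monotonicity, PN = (p₁ − p₀) / p₁.
PN = (0.05 − 0.039083) / 0.05 = 0.010917 / 0.05 ≈ 0.2183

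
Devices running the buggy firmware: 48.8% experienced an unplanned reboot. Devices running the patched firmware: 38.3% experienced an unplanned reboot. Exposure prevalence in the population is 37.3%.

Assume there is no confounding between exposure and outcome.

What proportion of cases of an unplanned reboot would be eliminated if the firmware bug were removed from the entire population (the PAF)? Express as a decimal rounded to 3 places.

p₁ = 0.488, p₀ = 0.383.
Overall risk P(Y=1) = π·p₁ + (1−π)·p₀ = 0.373×0.488 + 0.627×0.383 = 0.42216.
Under exogeneity, PAF = [P(Y=1) − p₀] / P(Y=1).
PAF = (0.42216 − 0.383) / 0.42216 ≈ 0.0928

PAF ≈ 0.093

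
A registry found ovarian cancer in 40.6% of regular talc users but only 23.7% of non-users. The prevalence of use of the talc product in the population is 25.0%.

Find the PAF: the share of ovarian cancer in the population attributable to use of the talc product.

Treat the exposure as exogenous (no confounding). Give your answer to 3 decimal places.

p₁ = 0.406, p₀ = 0.237.
Overall risk P(Y=1) = π·p₁ + (1−π)·p₀ = 0.25×0.406 + 0.75×0.237 = 0.27925.
Under exogeneity, PAF = [P(Y=1) − p₀] / P(Y=1).
PAF = (0.27925 − 0.237) / 0.27925 ≈ 0.1513

PAF ≈ 0.151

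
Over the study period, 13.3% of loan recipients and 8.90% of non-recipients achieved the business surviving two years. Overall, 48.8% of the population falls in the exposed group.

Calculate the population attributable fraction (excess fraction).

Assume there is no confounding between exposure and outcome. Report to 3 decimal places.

p₁ = 0.133, p₀ = 0.089.
Overall risk P(Y=1) = π·p₁ + (1−π)·p₀ = 0.488×0.133 + 0.512×0.089 = 0.11047.
Under exogeneity, PAF = [P(Y=1) − p₀] / P(Y=1).
PAF = (0.11047 − 0.089) / 0.11047 ≈ 0.1944

PAF ≈ 0.194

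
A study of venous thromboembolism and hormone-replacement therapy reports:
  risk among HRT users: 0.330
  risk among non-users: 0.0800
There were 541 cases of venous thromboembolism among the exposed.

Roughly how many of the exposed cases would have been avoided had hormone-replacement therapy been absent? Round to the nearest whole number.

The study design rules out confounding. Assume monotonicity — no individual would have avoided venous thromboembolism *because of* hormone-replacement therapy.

Let p₁ = 0.33, p₀ = 0.08.
PN = (p₁ − p₀)/p₁ = (0.33 − 0.08) / 0.33 ≈ 0.75758.
Attributable cases ≈ PN × (exposed cases) = 0.75758 × 541 ≈ 409.85.

about 410 cases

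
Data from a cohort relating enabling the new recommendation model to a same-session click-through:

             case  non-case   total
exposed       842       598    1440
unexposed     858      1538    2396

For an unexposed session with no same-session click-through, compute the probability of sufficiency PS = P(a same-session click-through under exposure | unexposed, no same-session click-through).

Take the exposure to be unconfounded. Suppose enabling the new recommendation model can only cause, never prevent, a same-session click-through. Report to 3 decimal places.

p₁ = P(outcome | exposed) = 842/1440 = 0.58472
p₀ = P(outcome | unexposed) = 858/2396 = 0.3581
Under exogeneity and monotonicity, PS = (p₁ − p₀) / (1 − p₀).
PS = (0.58472 − 0.3581) / (1 − 0.3581) = 0.22663 / 0.6419 ≈ 0.3531

PS ≈ 0.353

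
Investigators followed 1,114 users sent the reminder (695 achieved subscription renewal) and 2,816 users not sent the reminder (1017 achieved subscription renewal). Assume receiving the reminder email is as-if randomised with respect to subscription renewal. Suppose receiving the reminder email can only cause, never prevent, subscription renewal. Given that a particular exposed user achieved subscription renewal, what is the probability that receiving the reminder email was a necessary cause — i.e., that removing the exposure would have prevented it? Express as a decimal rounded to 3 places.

PN ≈ 0.421

p₁ = P(outcome | exposed) = 695/1114 = 0.62388
p₀ = P(outcome | unexposed) = 1017/2816 = 0.36115
Under exogeneity and monotonicity, PN = (p₁ − p₀) / p₁.
PN = (0.62388 − 0.36115) / 0.62388 = 0.26273 / 0.62388 ≈ 0.4211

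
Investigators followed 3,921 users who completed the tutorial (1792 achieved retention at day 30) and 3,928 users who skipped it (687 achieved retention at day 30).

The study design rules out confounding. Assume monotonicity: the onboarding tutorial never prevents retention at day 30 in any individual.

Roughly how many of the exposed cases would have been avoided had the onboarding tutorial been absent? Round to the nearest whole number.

about 1106 cases

p₁ = P(outcome | exposed) = 1792/3921 = 0.45703
p₀ = P(outcome | unexposed) = 687/3928 = 0.1749
PN = (p₁ − p₀)/p₁ = (0.45703 − 0.1749) / 0.45703 ≈ 0.61731.
Attributable cases ≈ PN × (exposed cases) = 0.61731 × 1792 ≈ 1106.22.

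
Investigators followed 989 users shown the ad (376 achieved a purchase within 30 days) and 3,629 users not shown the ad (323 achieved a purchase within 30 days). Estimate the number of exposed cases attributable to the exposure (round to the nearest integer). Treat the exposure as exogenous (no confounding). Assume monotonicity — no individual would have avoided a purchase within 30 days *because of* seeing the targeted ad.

about 288 cases

p₁ = P(outcome | exposed) = 376/989 = 0.38018
p₀ = P(outcome | unexposed) = 323/3629 = 0.089005
PN = (p₁ − p₀)/p₁ = (0.38018 − 0.089005) / 0.38018 ≈ 0.76589.
Attributable cases ≈ PN × (exposed cases) = 0.76589 × 376 ≈ 287.97.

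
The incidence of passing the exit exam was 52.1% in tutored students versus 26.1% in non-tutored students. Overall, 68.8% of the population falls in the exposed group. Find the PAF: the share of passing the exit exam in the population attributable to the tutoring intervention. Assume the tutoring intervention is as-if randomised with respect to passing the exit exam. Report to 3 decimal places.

p₁ = 0.521, p₀ = 0.261.
Overall risk P(Y=1) = π·p₁ + (1−π)·p₀ = 0.688×0.521 + 0.312×0.261 = 0.43988.
Under exogeneity, PAF = [P(Y=1) − p₀] / P(Y=1).
PAF = (0.43988 − 0.261) / 0.43988 ≈ 0.4067

PAF ≈ 0.407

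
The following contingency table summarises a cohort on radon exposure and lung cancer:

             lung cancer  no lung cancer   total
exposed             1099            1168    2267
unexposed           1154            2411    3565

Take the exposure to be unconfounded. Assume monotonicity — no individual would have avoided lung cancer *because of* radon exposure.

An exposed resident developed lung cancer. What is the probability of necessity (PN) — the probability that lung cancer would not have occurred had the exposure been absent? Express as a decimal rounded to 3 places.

PN ≈ 0.332

p₁ = P(outcome | exposed) = 1099/2267 = 0.48478
p₀ = P(outcome | unexposed) = 1154/3565 = 0.3237
Under exogeneity and monotonicity, PN = (p₁ − p₀)/p₁.
PN = (0.48478 − 0.3237) / 0.48478 ≈ 0.3323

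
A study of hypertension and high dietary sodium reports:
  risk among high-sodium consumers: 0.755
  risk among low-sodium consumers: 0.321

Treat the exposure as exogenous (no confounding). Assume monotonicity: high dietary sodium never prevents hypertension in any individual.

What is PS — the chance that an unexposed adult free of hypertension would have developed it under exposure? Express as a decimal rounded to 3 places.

Let p₁ = 0.755, p₀ = 0.321.
Under exogeneity and monotonicity, PS = (p₁ − p₀) / (1 − p₀).
PS = (0.755 − 0.321) / (1 − 0.321) = 0.434 / 0.679 ≈ 0.6392

PS ≈ 0.639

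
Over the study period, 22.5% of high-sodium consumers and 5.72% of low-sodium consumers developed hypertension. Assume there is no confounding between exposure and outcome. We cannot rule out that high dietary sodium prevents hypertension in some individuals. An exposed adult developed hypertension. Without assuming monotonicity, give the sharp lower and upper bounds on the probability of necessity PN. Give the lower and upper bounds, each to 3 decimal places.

0.746 ≤ PN ≤ 1.000

p₁ = 0.225, p₀ = 0.0572.
Under exogeneity alone the bounds on PN are max{0,(p₁−p₀)/p₁} ≤ PN ≤ min{1,(1−p₀)/p₁}.
  lower = (p₁ − p₀)/p₁ = 0.1678 / 0.225 ≈ 0.7458
  upper = min{1, (1 − p₀)/p₁} = 0.9428 / 0.225 ≈ 4.1902 → capped at 1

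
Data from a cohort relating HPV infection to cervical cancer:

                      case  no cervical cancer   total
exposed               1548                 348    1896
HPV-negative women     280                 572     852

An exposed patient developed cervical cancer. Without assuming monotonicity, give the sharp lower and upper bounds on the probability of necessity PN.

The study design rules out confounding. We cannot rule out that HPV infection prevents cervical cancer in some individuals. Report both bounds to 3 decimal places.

0.597 ≤ PN ≤ 0.822

p₁ = P(outcome | exposed) = 1548/1896 = 0.81646
p₀ = P(outcome | unexposed) = 280/852 = 0.32864
Under exogeneity alone the bounds on PN are max{0,(p₁−p₀)/p₁} ≤ PN ≤ min{1,(1−p₀)/p₁}.
  lower = (p₁ − p₀)/p₁ = 0.48782 / 0.81646 ≈ 0.5975
  upper = min{1, (1 − p₀)/p₁} = 0.67136 / 0.81646 ≈ 0.8223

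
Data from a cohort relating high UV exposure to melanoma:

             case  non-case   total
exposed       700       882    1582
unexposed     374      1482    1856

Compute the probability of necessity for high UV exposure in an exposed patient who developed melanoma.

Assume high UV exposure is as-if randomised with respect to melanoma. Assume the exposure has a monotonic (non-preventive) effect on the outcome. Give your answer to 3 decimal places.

p₁ = P(outcome | exposed) = 700/1582 = 0.44248
p₀ = P(outcome | unexposed) = 374/1856 = 0.20151
Under exogeneity and monotonicity, PN = (p₁ − p₀) / p₁.
PN = (0.44248 − 0.20151) / 0.44248 = 0.24097 / 0.44248 ≈ 0.5446

PN ≈ 0.545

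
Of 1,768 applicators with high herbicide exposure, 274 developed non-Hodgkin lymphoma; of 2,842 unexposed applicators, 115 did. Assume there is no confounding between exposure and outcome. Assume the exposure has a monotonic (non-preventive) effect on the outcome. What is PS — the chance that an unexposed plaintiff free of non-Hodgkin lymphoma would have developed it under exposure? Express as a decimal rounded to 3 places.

PS ≈ 0.119

p₁ = P(outcome | exposed) = 274/1768 = 0.15498
p₀ = P(outcome | unexposed) = 115/2842 = 0.040464
Under exogeneity and monotonicity, PS = (p₁ − p₀) / (1 − p₀).
PS = (0.15498 − 0.040464) / (1 − 0.040464) = 0.11451 / 0.95954 ≈ 0.1193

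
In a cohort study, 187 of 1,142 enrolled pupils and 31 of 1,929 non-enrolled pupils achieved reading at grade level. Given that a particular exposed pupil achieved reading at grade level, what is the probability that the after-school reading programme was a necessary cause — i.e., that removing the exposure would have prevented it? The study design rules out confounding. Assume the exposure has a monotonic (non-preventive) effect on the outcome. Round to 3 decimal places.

p₁ = P(outcome | exposed) = 187/1142 = 0.16375
p₀ = P(outcome | unexposed) = 31/1929 = 0.016071
Under exogeneity and monotonicity, PN = (p₁ − p₀) / p₁.
PN = (0.16375 − 0.016071) / 0.16375 = 0.14768 / 0.16375 ≈ 0.9019

PN ≈ 0.902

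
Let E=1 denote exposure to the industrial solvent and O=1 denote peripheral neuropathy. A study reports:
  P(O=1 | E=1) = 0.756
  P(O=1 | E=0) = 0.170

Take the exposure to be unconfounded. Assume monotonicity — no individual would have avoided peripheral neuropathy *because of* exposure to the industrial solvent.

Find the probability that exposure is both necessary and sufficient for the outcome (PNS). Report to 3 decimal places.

Let p₁ = 0.756, p₀ = 0.17.
Under exogeneity and monotonicity, PNS = p₁ − p₀.
PNS = 0.756 − 0.17 = 0.586

PNS ≈ 0.586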